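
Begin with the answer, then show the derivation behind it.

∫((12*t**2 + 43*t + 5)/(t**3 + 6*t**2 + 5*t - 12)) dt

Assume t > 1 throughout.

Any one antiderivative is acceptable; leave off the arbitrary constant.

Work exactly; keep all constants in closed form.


The answer is 3*log(t - 1) + 4*log(t + 3) + 5*log(t + 4).
Step 1. Decompose ∫((12*t**2 + 43*t + 5)/(t**3 + 6*t**2 + 5*t - 12)) dt by partial fractions, (12*t**2 + 43*t + 5)/(t**3 + 6*t**2 + 5*t - 12) = 5/(t + 4) + 4/(t + 3) + 3/(t - 1): now ∫(3/(t - 1)) dt + ∫(4/(t + 3)) dt + ∫(5/(t + 4)) dt.
Step 2. Evaluate the standard form [assuming t > 1]: now 3*log(t - 1) + ∫(4/(t + 3)) dt + ∫(5/(t + 4)) dt.
Step 3. Evaluate the standard form [assuming t > -4]: now 3*log(t - 1) + 5*log(t + 4) + ∫(4/(t + 3)) dt.
Step 4. Evaluate the standard form [assuming t > -3]: now 3*log(t - 1) + 4*log(t + 3) + 5*log(t + 4).
Answer: 3*log(t - 1) + 4*log(t + 3) + 5*log(t + 4).


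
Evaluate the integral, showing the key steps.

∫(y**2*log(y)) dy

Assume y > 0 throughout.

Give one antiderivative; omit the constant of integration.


Step 1. Integrate ∫(y**2*log(y)) dy by parts with u = log(y), dv = (y**2) dy, so v = y**3/3 [assuming y > 0]: now y**3*log(y)/3 + ∫(-y**2/3) dy.
Step 2. Evaluate the standard form: now y**3*log(y)/3 - y**3/9.
Answer: y**3*log(y)/3 - y**3/9.


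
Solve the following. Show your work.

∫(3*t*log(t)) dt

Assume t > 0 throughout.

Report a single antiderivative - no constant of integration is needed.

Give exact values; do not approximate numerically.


Step 1. Integrate ∫(3*t*log(t)) dt by parts with u = log(t), dv = (3*t) dt, so v = 3*t**2/2 [assuming t > 0]: now 3*t**2*log(t)/2 + ∫(-3*t/2) dt.
Step 2. Evaluate the standard form: now 3*t**2*log(t)/2 - 3*t**2/4.
Answer: 3*t**2*log(t)/2 - 3*t**2/4.


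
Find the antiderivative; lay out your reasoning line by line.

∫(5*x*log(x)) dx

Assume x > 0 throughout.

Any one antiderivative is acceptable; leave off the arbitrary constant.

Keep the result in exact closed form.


Step 1. Integrate ∫(5*x*log(x)) dx by parts with u = log(x), dv = (5*x) dx, so v = 5*x**2/2 [assuming x > 0]: now 5*x**2*log(x)/2 + ∫(-5*x/2) dx.
Step 2. Evaluate the standard form: now 5*x**2*log(x)/2 - 5*x**2/4.
Answer: 5*x**2*log(x)/2 - 5*x**2/4.


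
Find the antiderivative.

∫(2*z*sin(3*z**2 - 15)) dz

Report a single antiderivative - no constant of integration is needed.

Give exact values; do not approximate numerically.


Answer: -cos(3*z**2 - 15)/3.


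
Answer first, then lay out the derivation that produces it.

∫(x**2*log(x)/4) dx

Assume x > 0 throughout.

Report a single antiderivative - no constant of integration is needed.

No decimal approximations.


The answer is x**3*log(x)/12 - x**3/36.
Step 1. Integrate ∫(x**2*log(x)/4) dx by parts with u = log(x), dv = (x**2/4) dx, so v = x**3/12 [assuming x > 0]: now x**3*log(x)/12 + ∫(-x**2/12) dx.
Step 2. Evaluate the standard form: now x**3*log(x)/12 - x**3/36.
Answer: x**3*log(x)/12 - x**3/36.


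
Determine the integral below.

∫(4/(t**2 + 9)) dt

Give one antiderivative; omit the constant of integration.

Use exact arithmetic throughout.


Answer: 4*atan(t/3)/3.


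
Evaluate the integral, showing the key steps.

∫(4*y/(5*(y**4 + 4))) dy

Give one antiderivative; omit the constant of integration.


Step 1. Substitute u = y**2, turning ∫(4*y/(5*(y**4 + 4))) dy into ∫(2/(5*(u**2 + 4))) du: now ∫(2/(5*(u**2 + 4))) du.
Step 2. Evaluate the standard form: now atan(u/2)/5.
Step 3. Substitute back u = y**2: now atan(y**2/2)/5.
Answer: atan(y**2/2)/5.


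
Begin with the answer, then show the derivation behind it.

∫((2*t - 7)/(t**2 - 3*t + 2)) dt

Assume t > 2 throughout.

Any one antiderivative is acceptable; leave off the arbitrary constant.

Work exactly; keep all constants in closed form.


The answer is -3*log(t - 2) + 5*log(t - 1).
Step 1. Decompose ∫((2*t - 7)/(t**2 - 3*t + 2)) dt by partial fractions, (2*t - 7)/(t**2 - 3*t + 2) = 5/(t - 1) - 3/(t - 2): now ∫(-3/(t - 2)) dt + ∫(5/(t - 1)) dt.
Step 2. Evaluate the standard form [assuming t > 2]: now -3*log(t - 2) + ∫(5/(t - 1)) dt.
Step 3. Evaluate the standard form [assuming t > 1]: now -3*log(t - 2) + 5*log(t - 1).
Answer: -3*log(t - 2) + 5*log(t - 1).


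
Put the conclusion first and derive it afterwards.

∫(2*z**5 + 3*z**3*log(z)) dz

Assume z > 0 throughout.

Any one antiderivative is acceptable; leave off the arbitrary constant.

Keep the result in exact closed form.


The answer is z**6/3 + 3*z**4*log(z)/4 - 3*z**4/16.
Step 1. Rewrite: now ∫(2*z**5) dz + ∫(3*z**3*log(z)) dz.
Step 2. Integrate ∫(3*z**3*log(z)) dz by parts with u = log(z), dv = (3*z**3) dz, so v = 3*z**4/4 [assuming z > 0]: now 3*z**4*log(z)/4 + ∫(-3*z**3/4) dz + ∫(2*z**5) dz.
Step 3. Evaluate the standard form: now 3*z**4*log(z)/4 - 3*z**4/16 + ∫(2*z**5) dz.
Step 4. Evaluate the standard form: now z**6/3 + 3*z**4*log(z)/4 - 3*z**4/16.
Answer: z**6/3 + 3*z**4*log(z)/4 - 3*z**4/16.


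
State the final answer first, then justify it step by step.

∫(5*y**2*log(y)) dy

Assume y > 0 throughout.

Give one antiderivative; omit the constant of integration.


The answer is 5*y**3*log(y)/3 - 5*y**3/9.
Step 1. Integrate ∫(5*y**2*log(y)) dy by parts with u = log(y), dv = (5*y**2) dy, so v = 5*y**3/3 [assuming y > 0]: now 5*y**3*log(y)/3 + ∫(-5*y**2/3) dy.
Step 2. Evaluate the standard form: now 5*y**3*log(y)/3 - 5*y**3/9.
Answer: 5*y**3*log(y)/3 - 5*y**3/9.


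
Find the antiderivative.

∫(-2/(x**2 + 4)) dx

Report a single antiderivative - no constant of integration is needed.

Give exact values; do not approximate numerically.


Answer: -atan(x/2).


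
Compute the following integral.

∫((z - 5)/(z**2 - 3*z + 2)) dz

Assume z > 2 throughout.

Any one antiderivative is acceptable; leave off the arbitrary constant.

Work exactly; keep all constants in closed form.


Answer: -3*log(z - 2) + 4*log(z - 1).


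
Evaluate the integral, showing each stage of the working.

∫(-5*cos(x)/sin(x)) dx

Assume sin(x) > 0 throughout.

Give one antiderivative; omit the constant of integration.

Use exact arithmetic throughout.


Step 1. Substitute u = sin(x), turning ∫(-5*cos(x)/sin(x)) dx into ∫(-5/u) du: now ∫(-5/u) du.
Step 2. Evaluate the standard form [assuming u > 0]: now -5*log(u).
Step 3. Substitute back u = sin(x): now -5*log(sin(x)).
Answer: -5*log(sin(x)).


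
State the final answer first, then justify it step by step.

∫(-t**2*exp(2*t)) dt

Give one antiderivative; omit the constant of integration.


The answer is -t**2*exp(2*t)/2 + t*exp(2*t)/2 - exp(2*t)/4.
Step 1. Integrate ∫(-t**2*exp(2*t)) dt by parts with u = t**2, dv = (-exp(2*t)) dt, so v = -exp(2*t)/2: now -t**2*exp(2*t)/2 + ∫(t*exp(2*t)) dt.
Step 2. Integrate ∫(t*exp(2*t)) dt by parts with u = t, dv = (exp(2*t)) dt, so v = exp(2*t)/2: now -t**2*exp(2*t)/2 + t*exp(2*t)/2 + ∫(-exp(2*t)/2) dt.
Step 3. Evaluate the standard form: now -t**2*exp(2*t)/2 + t*exp(2*t)/2 - exp(2*t)/4.
Answer: -t**2*exp(2*t)/2 + t*exp(2*t)/2 - exp(2*t)/4.


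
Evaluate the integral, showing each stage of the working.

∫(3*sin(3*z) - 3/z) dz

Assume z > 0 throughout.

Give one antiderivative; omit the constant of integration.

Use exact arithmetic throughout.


Step 1. Rewrite: now ∫(-3/z) dz + ∫(3*sin(3*z)) dz.
Step 2. Evaluate the standard form [assuming z > 0]: now -3*log(z) + ∫(3*sin(3*z)) dz.
Step 3. Evaluate the standard form: now -3*log(z) - cos(3*z).
Answer: -3*log(z) - cos(3*z).


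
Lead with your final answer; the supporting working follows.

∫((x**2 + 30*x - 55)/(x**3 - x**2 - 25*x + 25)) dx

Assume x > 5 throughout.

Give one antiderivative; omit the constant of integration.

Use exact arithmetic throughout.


The answer is 3*log(x - 5) + log(x - 1) - 3*log(x + 5).
Step 1. Decompose ∫((x**2 + 30*x - 55)/(x**3 - x**2 - 25*x + 25)) dx by partial fractions, (x**2 + 30*x - 55)/(x**3 - x**2 - 25*x + 25) = -3/(x + 5) + 1/(x - 1) + 3/(x - 5): now ∫(3/(x - 5)) dx + ∫(1/(x - 1)) dx + ∫(-3/(x + 5)) dx.
Step 2. Evaluate the standard form [assuming x > 1]: now log(x - 1) + ∫(3/(x - 5)) dx + ∫(-3/(x + 5)) dx.
Step 3. Evaluate the standard form [assuming x > -5]: now log(x - 1) - 3*log(x + 5) + ∫(3/(x - 5)) dx.
Step 4. Evaluate the standard form [assuming x > 5]: now 3*log(x - 5) + log(x - 1) - 3*log(x + 5).
Answer: 3*log(x - 5) + log(x - 1) - 3*log(x + 5).


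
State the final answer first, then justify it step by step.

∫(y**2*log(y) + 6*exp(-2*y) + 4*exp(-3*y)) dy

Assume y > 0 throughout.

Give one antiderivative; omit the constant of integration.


The answer is y**3*log(y)/3 - y**3/9 - 3*exp(-2*y) - 4*exp(-3*y)/3.
Step 1. Rewrite: now ∫(y**2*log(y)) dy + ∫(4*exp(-3*y)) dy + ∫(6*exp(-2*y)) dy.
Step 2. Integrate ∫(y**2*log(y)) dy by parts with u = log(y), dv = (y**2) dy, so v = y**3/3 [assuming y > 0]: now y**3*log(y)/3 + ∫(-y**2/3) dy + ∫(4*exp(-3*y)) dy + ∫(6*exp(-2*y)) dy.
Step 3. Evaluate the standard form: now y**3*log(y)/3 - y**3/9 + ∫(4*exp(-3*y)) dy + ∫(6*exp(-2*y)) dy.
Step 4. Evaluate the standard form: now y**3*log(y)/3 - y**3/9 + ∫(4*exp(-3*y)) dy - 3*exp(-2*y).
Step 5. Evaluate the standard form: now y**3*log(y)/3 - y**3/9 - 3*exp(-2*y) - 4*exp(-3*y)/3.
Answer: y**3*log(y)/3 - y**3/9 - 3*exp(-2*y) - 4*exp(-3*y)/3.


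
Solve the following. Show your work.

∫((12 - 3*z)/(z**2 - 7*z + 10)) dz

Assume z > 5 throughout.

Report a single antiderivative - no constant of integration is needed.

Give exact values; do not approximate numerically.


Step 1. Decompose ∫((12 - 3*z)/(z**2 - 7*z + 10)) dz by partial fractions, (12 - 3*z)/(z**2 - 7*z + 10) = -2/(z - 2) - 1/(z - 5): now ∫(-1/(z - 5)) dz + ∫(-2/(z - 2)) dz.
Step 2. Evaluate the standard form [assuming z > 2]: now -2*log(z - 2) + ∫(-1/(z - 5)) dz.
Step 3. Evaluate the standard form [assuming z > 5]: now -log(z - 5) - 2*log(z - 2).
Answer: -log(z - 5) - 2*log(z - 2).


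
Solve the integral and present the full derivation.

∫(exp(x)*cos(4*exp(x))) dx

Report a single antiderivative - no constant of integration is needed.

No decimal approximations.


Step 1. Substitute u = exp(x), turning ∫(exp(x)*cos(4*exp(x))) dx into ∫(cos(4*u)) du: now ∫(cos(4*u)) du.
Step 2. Evaluate the standard form: now sin(4*u)/4.
Step 3. Substitute back u = exp(x): now sin(4*exp(x))/4.
Answer: sin(4*exp(x))/4.


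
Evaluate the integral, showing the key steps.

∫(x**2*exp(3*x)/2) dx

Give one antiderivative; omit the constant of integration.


Step 1. Integrate ∫(x**2*exp(3*x)/2) dx by parts with u = x**2, dv = (exp(3*x)/2) dx, so v = exp(3*x)/6: now x**2*exp(3*x)/6 + ∫(-x*exp(3*x)/3) dx.
Step 2. Integrate ∫(-x*exp(3*x)/3) dx by parts with u = x, dv = (-exp(3*x)/3) dx, so v = -exp(3*x)/9: now x**2*exp(3*x)/6 - x*exp(3*x)/9 + ∫(exp(3*x)/9) dx.
Step 3. Evaluate the standard form: now x**2*exp(3*x)/6 - x*exp(3*x)/9 + exp(3*x)/27.
Answer: x**2*exp(3*x)/6 - x*exp(3*x)/9 + exp(3*x)/27.


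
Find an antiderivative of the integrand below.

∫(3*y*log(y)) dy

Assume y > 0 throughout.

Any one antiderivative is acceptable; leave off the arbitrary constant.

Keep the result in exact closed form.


Answer: 3*y**2*log(y)/2 - 3*y**2/4.


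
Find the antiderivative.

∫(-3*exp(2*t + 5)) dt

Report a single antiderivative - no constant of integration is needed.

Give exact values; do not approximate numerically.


Answer: -3*exp(2*t + 5)/2.


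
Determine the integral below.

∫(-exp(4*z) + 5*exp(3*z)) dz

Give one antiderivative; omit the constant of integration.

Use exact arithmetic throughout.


Answer: -exp(4*z)/4 + 5*exp(3*z)/3.


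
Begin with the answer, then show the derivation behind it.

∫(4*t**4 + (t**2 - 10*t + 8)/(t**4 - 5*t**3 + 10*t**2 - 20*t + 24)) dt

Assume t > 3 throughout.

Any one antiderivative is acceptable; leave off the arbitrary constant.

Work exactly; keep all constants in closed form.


The answer is 4*t**5/5 - log(t - 3) + log(t - 2) + atan(t/2).
Step 1. Rewrite: now ∫(4*t**4) dt + ∫((t**2 - 10*t + 8)/(t**4 - 5*t**3 + 10*t**2 - 20*t + 24)) dt.
Step 2. Evaluate the standard form: now 4*t**5/5 + ∫((t**2 - 10*t + 8)/(t**4 - 5*t**3 + 10*t**2 - 20*t + 24)) dt.
Step 3. Decompose ∫((t**2 - 10*t + 8)/(t**4 - 5*t**3 + 10*t**2 - 20*t + 24)) dt by partial fractions, (t**2 - 10*t + 8)/(t**4 - 5*t**3 + 10*t**2 - 20*t + 24) = 2/(t**2 + 4) + 1/(t - 2) - 1/(t - 3): now 4*t**5/5 + ∫(-1/(t - 3)) dt + ∫(1/(t - 2)) dt + ∫(2/(t**2 + 4)) dt.
Step 4. Evaluate the standard form [assuming t > 2]: now 4*t**5/5 + log(t - 2) + ∫(-1/(t - 3)) dt + ∫(2/(t**2 + 4)) dt.
Step 5. Evaluate the standard form [assuming t > 3]: now 4*t**5/5 - log(t - 3) + log(t - 2) + ∫(2/(t**2 + 4)) dt.
Step 6. Evaluate the standard form: now 4*t**5/5 - log(t - 3) + log(t - 2) + atan(t/2).
Answer: 4*t**5/5 - log(t - 3) + log(t - 2) + atan(t/2).


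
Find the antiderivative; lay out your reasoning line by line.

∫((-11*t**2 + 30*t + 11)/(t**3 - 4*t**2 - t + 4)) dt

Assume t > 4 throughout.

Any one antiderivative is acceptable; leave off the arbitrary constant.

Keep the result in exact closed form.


Step 1. Decompose ∫((-11*t**2 + 30*t + 11)/(t**3 - 4*t**2 - t + 4)) dt by partial fractions, (-11*t**2 + 30*t + 11)/(t**3 - 4*t**2 - t + 4) = -3/(t + 1) - 5/(t - 1) - 3/(t - 4): now ∫(-3/(t - 4)) dt + ∫(-5/(t - 1)) dt + ∫(-3/(t + 1)) dt.
Step 2. Evaluate the standard form [assuming t > -1]: now -3*log(t + 1) + ∫(-3/(t - 4)) dt + ∫(-5/(t - 1)) dt.
Step 3. Evaluate the standard form [assuming t > 1]: now -5*log(t - 1) - 3*log(t + 1) + ∫(-3/(t - 4)) dt.
Step 4. Evaluate the standard form [assuming t > 4]: now -3*log(t - 4) - 5*log(t - 1) - 3*log(t + 1).
Answer: -3*log(t - 4) - 5*log(t - 1) - 3*log(t + 1).


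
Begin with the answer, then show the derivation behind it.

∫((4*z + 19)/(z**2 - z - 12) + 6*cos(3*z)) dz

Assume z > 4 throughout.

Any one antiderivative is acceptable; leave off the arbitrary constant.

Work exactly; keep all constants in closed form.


The answer is 5*log(z - 4) - log(z + 3) + 2*sin(3*z).
Step 1. Rewrite: now ∫((4*z + 19)/(z**2 - z - 12)) dz + ∫(6*cos(3*z)) dz.
Step 2. Evaluate the standard form: now 2*sin(3*z) + ∫((4*z + 19)/(z**2 - z - 12)) dz.
Step 3. Decompose ∫((4*z + 19)/(z**2 - z - 12)) dz by partial fractions, (4*z + 19)/(z**2 - z - 12) = -1/(z + 3) + 5/(z - 4): now 2*sin(3*z) + ∫(5/(z - 4)) dz + ∫(-1/(z + 3)) dz.
Step 4. Evaluate the standard form [assuming z > 4]: now 5*log(z - 4) + 2*sin(3*z) + ∫(-1/(z + 3)) dz.
Step 5. Evaluate the standard form [assuming z > -3]: now 5*log(z - 4) - log(z + 3) + 2*sin(3*z).
Answer: 5*log(z - 4) - log(z + 3) + 2*sin(3*z).


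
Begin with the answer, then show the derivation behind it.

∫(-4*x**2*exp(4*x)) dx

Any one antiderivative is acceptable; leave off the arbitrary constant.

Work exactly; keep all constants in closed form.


The answer is -x**2*exp(4*x) + x*exp(4*x)/2 - exp(4*x)/8.
Step 1. Integrate ∫(-4*x**2*exp(4*x)) dx by parts with u = x**2, dv = (-4*exp(4*x)) dx, so v = -exp(4*x): now -x**2*exp(4*x) + ∫(2*x*exp(4*x)) dx.
Step 2. Integrate ∫(2*x*exp(4*x)) dx by parts with u = x, dv = (2*exp(4*x)) dx, so v = exp(4*x)/2: now -x**2*exp(4*x) + x*exp(4*x)/2 + ∫(-exp(4*x)/2) dx.
Step 3. Evaluate the standard form: now -x**2*exp(4*x) + x*exp(4*x)/2 - exp(4*x)/8.
Answer: -x**2*exp(4*x) + x*exp(4*x)/2 - exp(4*x)/8.


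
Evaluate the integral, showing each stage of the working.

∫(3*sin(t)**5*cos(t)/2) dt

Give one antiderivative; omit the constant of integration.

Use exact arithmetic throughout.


Step 1. Substitute u = sin(t), turning ∫(3*sin(t)**5*cos(t)/2) dt into ∫(3*u**5/2) du: now ∫(3*u**5/2) du.
Step 2. Evaluate the standard form: now u**6/4.
Step 3. Substitute back u = sin(t): now sin(t)**6/4.
Answer: sin(t)**6/4.


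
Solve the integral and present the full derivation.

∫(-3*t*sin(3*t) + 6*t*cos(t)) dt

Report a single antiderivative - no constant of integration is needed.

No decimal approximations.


Step 1. Rewrite: now ∫(-3*t*sin(3*t)) dt + ∫(6*t*cos(t)) dt.
Step 2. Integrate ∫(-3*t*sin(3*t)) dt by parts with u = t, dv = (-3*sin(3*t)) dt, so v = cos(3*t): now t*cos(3*t) + ∫(6*t*cos(t)) dt + ∫(-cos(3*t)) dt.
Step 3. Evaluate the standard form: now t*cos(3*t) - sin(3*t)/3 + ∫(6*t*cos(t)) dt.
Step 4. Integrate ∫(6*t*cos(t)) dt by parts with u = t, dv = (6*cos(t)) dt, so v = 6*sin(t): now 6*t*sin(t) + t*cos(3*t) - sin(3*t)/3 + ∫(-6*sin(t)) dt.
Step 5. Evaluate the standard form: now 6*t*sin(t) + t*cos(3*t) - sin(3*t)/3 + 6*cos(t).
Answer: 6*t*sin(t) + t*cos(3*t) - sin(3*t)/3 + 6*cos(t).


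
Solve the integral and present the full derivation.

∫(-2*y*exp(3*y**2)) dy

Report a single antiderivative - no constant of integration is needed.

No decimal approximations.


Step 1. Substitute u = y**2, turning ∫(-2*y*exp(3*y**2)) dy into ∫(-exp(3*u)) du: now ∫(-exp(3*u)) du.
Step 2. Evaluate the standard form: now -exp(3*u)/3.
Step 3. Substitute back u = y**2: now -exp(3*y**2)/3.
Answer: -exp(3*y**2)/3.


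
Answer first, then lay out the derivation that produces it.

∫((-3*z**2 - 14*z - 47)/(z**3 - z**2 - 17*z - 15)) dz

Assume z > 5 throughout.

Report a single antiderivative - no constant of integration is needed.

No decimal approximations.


The answer is -4*log(z - 5) + 3*log(z + 1) - 2*log(z + 3).
Step 1. Decompose ∫((-3*z**2 - 14*z - 47)/(z**3 - z**2 - 17*z - 15)) dz by partial fractions, (-3*z**2 - 14*z - 47)/(z**3 - z**2 - 17*z - 15) = -2/(z + 3) + 3/(z + 1) - 4/(z - 5): now ∫(-4/(z - 5)) dz + ∫(3/(z + 1)) dz + ∫(-2/(z + 3)) dz.
Step 2. Evaluate the standard form [assuming z > -3]: now -2*log(z + 3) + ∫(-4/(z - 5)) dz + ∫(3/(z + 1)) dz.
Step 3. Evaluate the standard form [assuming z > -1]: now 3*log(z + 1) - 2*log(z + 3) + ∫(-4/(z - 5)) dz.
Step 4. Evaluate the standard form [assuming z > 5]: now -4*log(z - 5) + 3*log(z + 1) - 2*log(z + 3).
Answer: -4*log(z - 5) + 3*log(z + 1) - 2*log(z + 3).


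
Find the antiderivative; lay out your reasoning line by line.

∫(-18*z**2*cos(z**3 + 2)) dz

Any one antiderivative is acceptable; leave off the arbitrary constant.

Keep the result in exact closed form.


Step 1. Substitute u = z**3 + 2, turning ∫(-18*z**2*cos(z**3 + 2)) dz into ∫(-6*cos(u)) du: now ∫(-6*cos(u)) du.
Step 2. Evaluate the standard form: now -6*sin(u).
Step 3. Substitute back u = z**3 + 2: now -6*sin(z**3 + 2).
Answer: -6*sin(z**3 + 2).


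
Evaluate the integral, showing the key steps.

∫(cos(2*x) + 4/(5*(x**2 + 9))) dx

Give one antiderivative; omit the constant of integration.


Step 1. Rewrite: now ∫(4/(5*(x**2 + 9))) dx + ∫(cos(2*x)) dx.
Step 2. Evaluate the standard form: now 4*atan(x/3)/15 + ∫(cos(2*x)) dx.
Step 3. Evaluate the standard form: now sin(2*x)/2 + 4*atan(x/3)/15.
Answer: sin(2*x)/2 + 4*atan(x/3)/15.


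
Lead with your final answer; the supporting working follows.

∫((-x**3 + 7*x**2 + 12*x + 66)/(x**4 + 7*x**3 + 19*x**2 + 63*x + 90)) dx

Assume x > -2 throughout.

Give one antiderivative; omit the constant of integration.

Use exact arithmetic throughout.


The answer is 2*log(x + 2) - 3*log(x + 5) + atan(x/3).
Step 1. Decompose ∫((-x**3 + 7*x**2 + 12*x + 66)/(x**4 + 7*x**3 + 19*x**2 + 63*x + 90)) dx by partial fractions, (-x**3 + 7*x**2 + 12*x + 66)/(x**4 + 7*x**3 + 19*x**2 + 63*x + 90) = 3/(x**2 + 9) - 3/(x + 5) + 2/(x + 2): now ∫(2/(x + 2)) dx + ∫(-3/(x + 5)) dx + ∫(3/(x**2 + 9)) dx.
Step 2. Evaluate the standard form [assuming x > -5]: now -3*log(x + 5) + ∫(2/(x + 2)) dx + ∫(3/(x**2 + 9)) dx.
Step 3. Evaluate the standard form [assuming x > -2]: now 2*log(x + 2) - 3*log(x + 5) + ∫(3/(x**2 + 9)) dx.
Step 4. Evaluate the standard form: now 2*log(x + 2) - 3*log(x + 5) + atan(x/3).
Answer: 2*log(x + 2) - 3*log(x + 5) + atan(x/3).


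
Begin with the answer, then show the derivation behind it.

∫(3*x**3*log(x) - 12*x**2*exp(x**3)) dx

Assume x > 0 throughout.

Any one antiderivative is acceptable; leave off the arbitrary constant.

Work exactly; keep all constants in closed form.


The answer is 3*x**4*log(x)/4 - 3*x**4/16 - 4*exp(x**3).
Step 1. Rewrite: now ∫(-12*x**2*exp(x**3)) dx + ∫(3*x**3*log(x)) dx.
Step 2. Integrate ∫(3*x**3*log(x)) dx by parts with u = log(x), dv = (3*x**3) dx, so v = 3*x**4/4 [assuming x > 0]: now 3*x**4*log(x)/4 + ∫(-3*x**3/4) dx + ∫(-12*x**2*exp(x**3)) dx.
Step 3. Evaluate the standard form: now 3*x**4*log(x)/4 - 3*x**4/16 + ∫(-12*x**2*exp(x**3)) dx.
Step 4. Substitute u = x**3, turning ∫(-12*x**2*exp(x**3)) dx into ∫(-4*exp(u)) du: now 3*x**4*log(x)/4 - 3*x**4/16 + ∫(-4*exp(u)) du.
Step 5. Evaluate the standard form: now 3*x**4*log(x)/4 - 3*x**4/16 - 4*exp(u).
Step 6. Substitute back u = x**3: now 3*x**4*log(x)/4 - 3*x**4/16 - 4*exp(x**3).
Answer: 3*x**4*log(x)/4 - 3*x**4/16 - 4*exp(x**3).


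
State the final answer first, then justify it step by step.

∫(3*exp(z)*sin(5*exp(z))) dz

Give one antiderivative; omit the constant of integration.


The answer is -3*cos(5*exp(z))/5.
Step 1. Substitute u = exp(z), turning ∫(3*exp(z)*sin(5*exp(z))) dz into ∫(3*sin(5*u)) du: now ∫(3*sin(5*u)) du.
Step 2. Evaluate the standard form: now -3*cos(5*u)/5.
Step 3. Substitute back u = exp(z): now -3*cos(5*exp(z))/5.
Answer: -3*cos(5*exp(z))/5.


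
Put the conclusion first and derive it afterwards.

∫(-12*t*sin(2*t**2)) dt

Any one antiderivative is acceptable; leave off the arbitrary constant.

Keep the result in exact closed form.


The answer is 3*cos(2*t**2).
Step 1. Substitute u = t**2, turning ∫(-12*t*sin(2*t**2)) dt into ∫(-6*sin(2*u)) du: now ∫(-6*sin(2*u)) du.
Step 2. Evaluate the standard form: now 3*cos(2*u).
Step 3. Substitute back u = t**2: now 3*cos(2*t**2).
Answer: 3*cos(2*t**2).


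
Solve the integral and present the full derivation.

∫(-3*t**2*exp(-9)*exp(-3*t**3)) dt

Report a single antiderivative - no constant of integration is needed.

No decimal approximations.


Step 1. Substitute u = t**3 + 3, turning ∫(-3*t**2*exp(-9)*exp(-3*t**3)) dt into ∫(-exp(-3*u)) du: now ∫(-exp(-3*u)) du.
Step 2. Evaluate the standard form: now exp(-3*u)/3.
Step 3. Substitute back u = t**3 + 3: now exp(-3*t**3 - 9)/3.
Answer: exp(-3*t**3 - 9)/3.


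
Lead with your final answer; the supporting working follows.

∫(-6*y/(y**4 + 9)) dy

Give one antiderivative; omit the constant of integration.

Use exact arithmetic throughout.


The answer is -atan(y**2/3).
Step 1. Substitute u = y**2, turning ∫(-6*y/(y**4 + 9)) dy into ∫(-3/(u**2 + 9)) du: now ∫(-3/(u**2 + 9)) du.
Step 2. Evaluate the standard form: now -atan(u/3).
Step 3. Substitute back u = y**2: now -atan(y**2/3).
Answer: -atan(y**2/3).


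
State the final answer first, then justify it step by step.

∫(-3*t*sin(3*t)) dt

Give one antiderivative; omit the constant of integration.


The answer is t*cos(3*t) - sin(3*t)/3.
Step 1. Integrate ∫(-3*t*sin(3*t)) dt by parts with u = t, dv = (-3*sin(3*t)) dt, so v = cos(3*t): now t*cos(3*t) + ∫(-cos(3*t)) dt.
Step 2. Evaluate the standard form: now t*cos(3*t) - sin(3*t)/3.
Answer: t*cos(3*t) - sin(3*t)/3.


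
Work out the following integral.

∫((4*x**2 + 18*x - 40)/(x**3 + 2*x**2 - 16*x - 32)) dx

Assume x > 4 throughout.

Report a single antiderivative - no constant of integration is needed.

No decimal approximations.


Answer: 2*log(x - 4) + 5*log(x + 2) - 3*log(x + 4).


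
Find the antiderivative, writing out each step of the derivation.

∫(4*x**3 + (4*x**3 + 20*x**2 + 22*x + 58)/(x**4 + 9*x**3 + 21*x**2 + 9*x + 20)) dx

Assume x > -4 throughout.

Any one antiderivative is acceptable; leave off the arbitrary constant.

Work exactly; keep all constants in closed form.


Step 1. Rewrite: now ∫(4*x**3) dx + ∫((4*x**3 + 20*x**2 + 22*x + 58)/(x**4 + 9*x**3 + 21*x**2 + 9*x + 20)) dx.
Step 2. Decompose ∫((4*x**3 + 20*x**2 + 22*x + 58)/(x**4 + 9*x**3 + 21*x**2 + 9*x + 20)) dx by partial fractions, (4*x**3 + 20*x**2 + 22*x + 58)/(x**4 + 9*x**3 + 21*x**2 + 9*x + 20) = 2/(x**2 + 1) + 2/(x + 5) + 2/(x + 4): now ∫(4*x**3) dx + ∫(2/(x + 4)) dx + ∫(2/(x + 5)) dx + ∫(2/(x**2 + 1)) dx.
Step 3. Evaluate the standard form [assuming x > -4]: now 2*log(x + 4) + ∫(4*x**3) dx + ∫(2/(x + 5)) dx + ∫(2/(x**2 + 1)) dx.
Step 4. Evaluate the standard form [assuming x > -5]: now 2*log(x + 4) + 2*log(x + 5) + ∫(4*x**3) dx + ∫(2/(x**2 + 1)) dx.
Step 5. Evaluate the standard form: now 2*log(x + 4) + 2*log(x + 5) + 2*atan(x) + ∫(4*x**3) dx.
Step 6. Evaluate the standard form: now x**4 + 2*log(x + 4) + 2*log(x + 5) + 2*atan(x).
Answer: x**4 + 2*log(x + 4) + 2*log(x + 5) + 2*atan(x).


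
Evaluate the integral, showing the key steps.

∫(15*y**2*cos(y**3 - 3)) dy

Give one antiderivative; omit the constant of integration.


Step 1. Substitute u = y**3 - 3, turning ∫(15*y**2*cos(y**3 - 3)) dy into ∫(5*cos(u)) du: now ∫(5*cos(u)) du.
Step 2. Evaluate the standard form: now 5*sin(u).
Step 3. Substitute back u = y**3 - 3: now 5*sin(y**3 - 3).
Answer: 5*sin(y**3 - 3).


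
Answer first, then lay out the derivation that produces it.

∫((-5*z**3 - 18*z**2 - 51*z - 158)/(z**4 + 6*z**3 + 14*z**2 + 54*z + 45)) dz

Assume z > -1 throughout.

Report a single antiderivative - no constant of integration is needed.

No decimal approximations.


The answer is -3*log(z + 1) - 2*log(z + 5) - atan(z/3)/3.
Step 1. Decompose ∫((-5*z**3 - 18*z**2 - 51*z - 158)/(z**4 + 6*z**3 + 14*z**2 + 54*z + 45)) dz by partial fractions, (-5*z**3 - 18*z**2 - 51*z - 158)/(z**4 + 6*z**3 + 14*z**2 + 54*z + 45) = -1/(z**2 + 9) - 2/(z + 5) - 3/(z + 1): now ∫(-3/(z + 1)) dz + ∫(-2/(z + 5)) dz + ∫(-1/(z**2 + 9)) dz.
Step 2. Evaluate the standard form [assuming z > -5]: now -2*log(z + 5) + ∫(-3/(z + 1)) dz + ∫(-1/(z**2 + 9)) dz.
Step 3. Evaluate the standard form [assuming z > -1]: now -3*log(z + 1) - 2*log(z + 5) + ∫(-1/(z**2 + 9)) dz.
Step 4. Evaluate the standard form: now -3*log(z + 1) - 2*log(z + 5) - atan(z/3)/3.
Answer: -3*log(z + 1) - 2*log(z + 5) - atan(z/3)/3.


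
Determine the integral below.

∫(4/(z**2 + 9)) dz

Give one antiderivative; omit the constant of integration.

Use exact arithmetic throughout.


Answer: 4*atan(z/3)/3.


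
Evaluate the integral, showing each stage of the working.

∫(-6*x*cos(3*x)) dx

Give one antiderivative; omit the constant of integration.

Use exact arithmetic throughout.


Step 1. Integrate ∫(-6*x*cos(3*x)) dx by parts with u = x, dv = (-6*cos(3*x)) dx, so v = -2*sin(3*x): now -2*x*sin(3*x) + ∫(2*sin(3*x)) dx.
Step 2. Evaluate the standard form: now -2*x*sin(3*x) - 2*cos(3*x)/3.
Answer: -2*x*sin(3*x) - 2*cos(3*x)/3.


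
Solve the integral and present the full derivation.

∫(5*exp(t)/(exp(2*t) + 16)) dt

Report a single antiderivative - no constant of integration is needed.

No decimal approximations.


Step 1. Substitute u = exp(t), turning ∫(5*exp(t)/(exp(2*t) + 16)) dt into ∫(5/(u**2 + 16)) du: now ∫(5/(u**2 + 16)) du.
Step 2. Evaluate the standard form: now 5*atan(u/4)/4.
Step 3. Substitute back u = exp(t): now 5*atan(exp(t)/4)/4.
Answer: 5*atan(exp(t)/4)/4.


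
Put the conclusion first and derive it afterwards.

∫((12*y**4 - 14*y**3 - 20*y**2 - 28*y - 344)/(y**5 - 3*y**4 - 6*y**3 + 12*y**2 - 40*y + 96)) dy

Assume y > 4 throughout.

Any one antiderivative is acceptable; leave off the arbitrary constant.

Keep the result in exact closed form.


The answer is 5*log(y - 4) + 5*log(y - 2) + 2*log(y + 3) - atan(y/2).
Step 1. Decompose ∫((12*y**4 - 14*y**3 - 20*y**2 - 28*y - 344)/(y**5 - 3*y**4 - 6*y**3 + 12*y**2 - 40*y + 96)) dy by partial fractions, (12*y**4 - 14*y**3 - 20*y**2 - 28*y - 344)/(y**5 - 3*y**4 - 6*y**3 + 12*y**2 - 40*y + 96) = -2/(y**2 + 4) + 2/(y + 3) + 5/(y - 2) + 5/(y - 4): now ∫(5/(y - 4)) dy + ∫(5/(y - 2)) dy + ∫(2/(y + 3)) dy + ∫(-2/(y**2 + 4)) dy.
Step 2. Evaluate the standard form [assuming y > 4]: now 5*log(y - 4) + ∫(5/(y - 2)) dy + ∫(2/(y + 3)) dy + ∫(-2/(y**2 + 4)) dy.
Step 3. Evaluate the standard form [assuming y > 2]: now 5*log(y - 4) + 5*log(y - 2) + ∫(2/(y + 3)) dy + ∫(-2/(y**2 + 4)) dy.
Step 4. Evaluate the standard form [assuming y > -3]: now 5*log(y - 4) + 5*log(y - 2) + 2*log(y + 3) + ∫(-2/(y**2 + 4)) dy.
Step 5. Evaluate the standard form: now 5*log(y - 4) + 5*log(y - 2) + 2*log(y + 3) - atan(y/2).
Answer: 5*log(y - 4) + 5*log(y - 2) + 2*log(y + 3) - atan(y/2).


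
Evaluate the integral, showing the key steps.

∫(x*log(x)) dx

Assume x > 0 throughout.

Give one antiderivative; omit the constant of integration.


Step 1. Integrate ∫(x*log(x)) dx by parts with u = log(x), dv = (x) dx, so v = x**2/2 [assuming x > 0]: now x**2*log(x)/2 + ∫(-x/2) dx.
Step 2. Evaluate the standard form: now x**2*log(x)/2 - x**2/4.
Answer: x**2*log(x)/2 - x**2/4.


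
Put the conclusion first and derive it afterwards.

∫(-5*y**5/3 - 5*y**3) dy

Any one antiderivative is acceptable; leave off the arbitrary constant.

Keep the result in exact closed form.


The answer is -5*y**6/18 - 5*y**4/4.
Step 1. Rewrite: now ∫(-5*y**3) dy + ∫(-5*y**5/3) dy.
Step 2. Evaluate the standard form: now -5*y**4/4 + ∫(-5*y**5/3) dy.
Step 3. Evaluate the standard form: now -5*y**6/18 - 5*y**4/4.
Answer: -5*y**6/18 - 5*y**4/4.


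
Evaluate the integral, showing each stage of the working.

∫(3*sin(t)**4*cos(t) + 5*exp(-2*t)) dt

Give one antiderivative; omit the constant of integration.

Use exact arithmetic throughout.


Step 1. Rewrite: now ∫(3*sin(t)**4*cos(t)) dt + ∫(5*exp(-2*t)) dt.
Step 2. Substitute u = sin(t), turning ∫(3*sin(t)**4*cos(t)) dt into ∫(3*u**4) du: now ∫(3*u**4) du + ∫(5*exp(-2*t)) dt.
Step 3. Evaluate the standard form: now 3*u**5/5 + ∫(5*exp(-2*t)) dt.
Step 4. Substitute back u = sin(t): now 3*sin(t)**5/5 + ∫(5*exp(-2*t)) dt.
Step 5. Evaluate the standard form: now 3*sin(t)**5/5 - 5*exp(-2*t)/2.
Answer: 3*sin(t)**5/5 - 5*exp(-2*t)/2.


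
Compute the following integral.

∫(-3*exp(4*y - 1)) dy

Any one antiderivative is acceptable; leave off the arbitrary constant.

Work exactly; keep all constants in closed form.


Answer: -3*exp(4*y - 1)/4.


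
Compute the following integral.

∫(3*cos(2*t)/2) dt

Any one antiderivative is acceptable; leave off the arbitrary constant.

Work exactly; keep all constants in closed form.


Answer: 3*sin(2*t)/4.


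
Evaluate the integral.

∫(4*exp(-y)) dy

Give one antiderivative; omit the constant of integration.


Answer: -4*exp(-y).


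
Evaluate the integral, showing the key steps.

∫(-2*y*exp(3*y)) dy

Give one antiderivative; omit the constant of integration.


Step 1. Integrate ∫(-2*y*exp(3*y)) dy by parts with u = y, dv = (-2*exp(3*y)) dy, so v = -2*exp(3*y)/3: now -2*y*exp(3*y)/3 + ∫(2*exp(3*y)/3) dy.
Step 2. Evaluate the standard form: now -2*y*exp(3*y)/3 + 2*exp(3*y)/9.
Answer: -2*y*exp(3*y)/3 + 2*exp(3*y)/9.


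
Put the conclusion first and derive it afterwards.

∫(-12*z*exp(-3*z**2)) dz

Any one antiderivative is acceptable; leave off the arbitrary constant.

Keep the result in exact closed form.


The answer is 2*exp(-3*z**2).
Step 1. Substitute u = z**2, turning ∫(-12*z*exp(-3*z**2)) dz into ∫(-6*exp(-3*u)) du: now ∫(-6*exp(-3*u)) du.
Step 2. Evaluate the standard form: now 2*exp(-3*u).
Step 3. Substitute back u = z**2: now 2*exp(-3*z**2).
Answer: 2*exp(-3*z**2).


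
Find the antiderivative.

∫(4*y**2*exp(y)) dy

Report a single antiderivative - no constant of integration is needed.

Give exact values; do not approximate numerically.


Answer: 4*y**2*exp(y) - 8*y*exp(y) + 8*exp(y).


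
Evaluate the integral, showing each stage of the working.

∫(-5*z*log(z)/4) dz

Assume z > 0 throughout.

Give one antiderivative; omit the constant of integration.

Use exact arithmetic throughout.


Step 1. Integrate ∫(-5*z*log(z)/4) dz by parts with u = log(z), dv = (-5*z/4) dz, so v = -5*z**2/8 [assuming z > 0]: now -5*z**2*log(z)/8 + ∫(5*z/8) dz.
Step 2. Evaluate the standard form: now -5*z**2*log(z)/8 + 5*z**2/16.
Answer: -5*z**2*log(z)/8 + 5*z**2/16.


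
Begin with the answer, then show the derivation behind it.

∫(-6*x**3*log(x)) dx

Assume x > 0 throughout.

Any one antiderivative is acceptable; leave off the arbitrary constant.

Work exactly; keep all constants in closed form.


The answer is -3*x**4*log(x)/2 + 3*x**4/8.
Step 1. Integrate ∫(-6*x**3*log(x)) dx by parts with u = log(x), dv = (-6*x**3) dx, so v = -3*x**4/2 [assuming x > 0]: now -3*x**4*log(x)/2 + ∫(3*x**3/2) dx.
Step 2. Evaluate the standard form: now -3*x**4*log(x)/2 + 3*x**4/8.
Answer: -3*x**4*log(x)/2 + 3*x**4/8.


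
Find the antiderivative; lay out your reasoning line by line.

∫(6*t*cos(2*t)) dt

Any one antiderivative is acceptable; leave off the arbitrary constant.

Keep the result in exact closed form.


Step 1. Integrate ∫(6*t*cos(2*t)) dt by parts with u = t, dv = (6*cos(2*t)) dt, so v = 3*sin(2*t): now 3*t*sin(2*t) + ∫(-3*sin(2*t)) dt.
Step 2. Evaluate the standard form: now 3*t*sin(2*t) + 3*cos(2*t)/2.
Answer: 3*t*sin(2*t) + 3*cos(2*t)/2.


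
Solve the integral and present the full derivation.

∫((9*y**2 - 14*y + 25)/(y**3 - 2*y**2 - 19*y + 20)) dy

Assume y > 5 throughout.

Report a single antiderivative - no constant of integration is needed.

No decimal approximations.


Step 1. Decompose ∫((9*y**2 - 14*y + 25)/(y**3 - 2*y**2 - 19*y + 20)) dy by partial fractions, (9*y**2 - 14*y + 25)/(y**3 - 2*y**2 - 19*y + 20) = 5/(y + 4) - 1/(y - 1) + 5/(y - 5): now ∫(5/(y - 5)) dy + ∫(-1/(y - 1)) dy + ∫(5/(y + 4)) dy.
Step 2. Evaluate the standard form [assuming y > -4]: now 5*log(y + 4) + ∫(5/(y - 5)) dy + ∫(-1/(y - 1)) dy.
Step 3. Evaluate the standard form [assuming y > 1]: now -log(y - 1) + 5*log(y + 4) + ∫(5/(y - 5)) dy.
Step 4. Evaluate the standard form [assuming y > 5]: now 5*log(y - 5) - log(y - 1) + 5*log(y + 4).
Answer: 5*log(y - 5) - log(y - 1) + 5*log(y + 4).


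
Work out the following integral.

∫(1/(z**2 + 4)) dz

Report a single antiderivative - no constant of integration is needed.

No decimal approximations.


Answer: atan(z/2)/2.


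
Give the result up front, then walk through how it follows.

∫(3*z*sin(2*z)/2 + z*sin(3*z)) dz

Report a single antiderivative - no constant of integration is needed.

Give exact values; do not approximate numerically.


The answer is -3*z*cos(2*z)/4 - z*cos(3*z)/3 + 3*sin(2*z)/8 + sin(3*z)/9.
Step 1. Rewrite: now ∫(3*z*sin(2*z)/2) dz + ∫(z*sin(3*z)) dz.
Step 2. Integrate ∫(z*sin(3*z)) dz by parts with u = z, dv = (sin(3*z)) dz, so v = -cos(3*z)/3: now -z*cos(3*z)/3 + ∫(3*z*sin(2*z)/2) dz + ∫(cos(3*z)/3) dz.
Step 3. Evaluate the standard form: now -z*cos(3*z)/3 + sin(3*z)/9 + ∫(3*z*sin(2*z)/2) dz.
Step 4. Integrate ∫(3*z*sin(2*z)/2) dz by parts with u = z, dv = (3*sin(2*z)/2) dz, so v = -3*cos(2*z)/4: now -3*z*cos(2*z)/4 - z*cos(3*z)/3 + sin(3*z)/9 + ∫(3*cos(2*z)/4) dz.
Step 5. Evaluate the standard form: now -3*z*cos(2*z)/4 - z*cos(3*z)/3 + 3*sin(2*z)/8 + sin(3*z)/9.
Answer: -3*z*cos(2*z)/4 - z*cos(3*z)/3 + 3*sin(2*z)/8 + sin(3*z)/9.


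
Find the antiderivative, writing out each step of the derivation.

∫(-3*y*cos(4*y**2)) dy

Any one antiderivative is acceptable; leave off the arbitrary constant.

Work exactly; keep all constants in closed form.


Step 1. Substitute u = y**2, turning ∫(-3*y*cos(4*y**2)) dy into ∫(-3*cos(4*u)/2) du: now ∫(-3*cos(4*u)/2) du.
Step 2. Evaluate the standard form: now -3*sin(4*u)/8.
Step 3. Substitute back u = y**2: now -3*sin(4*y**2)/8.
Answer: -3*sin(4*y**2)/8.


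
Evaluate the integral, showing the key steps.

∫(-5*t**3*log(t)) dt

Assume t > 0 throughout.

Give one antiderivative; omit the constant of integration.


Step 1. Integrate ∫(-5*t**3*log(t)) dt by parts with u = log(t), dv = (-5*t**3) dt, so v = -5*t**4/4 [assuming t > 0]: now -5*t**4*log(t)/4 + ∫(5*t**3/4) dt.
Step 2. Evaluate the standard form: now -5*t**4*log(t)/4 + 5*t**4/16.
Answer: -5*t**4*log(t)/4 + 5*t**4/16.


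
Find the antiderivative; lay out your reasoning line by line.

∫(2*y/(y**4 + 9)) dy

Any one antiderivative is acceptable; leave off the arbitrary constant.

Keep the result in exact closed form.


Step 1. Substitute u = y**2, turning ∫(2*y/(y**4 + 9)) dy into ∫(1/(u**2 + 9)) du: now ∫(1/(u**2 + 9)) du.
Step 2. Evaluate the standard form: now atan(u/3)/3.
Step 3. Substitute back u = y**2: now atan(y**2/3)/3.
Answer: atan(y**2/3)/3.


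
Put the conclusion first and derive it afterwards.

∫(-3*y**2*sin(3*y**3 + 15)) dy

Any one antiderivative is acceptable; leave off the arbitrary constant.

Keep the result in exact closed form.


The answer is cos(3*y**3 + 15)/3.
Step 1. Substitute u = y**3 + 5, turning ∫(-3*y**2*sin(3*y**3 + 15)) dy into ∫(-sin(3*u)) du: now ∫(-sin(3*u)) du.
Step 2. Evaluate the standard form: now cos(3*u)/3.
Step 3. Substitute back u = y**3 + 5: now cos(3*y**3 + 15)/3.
Answer: cos(3*y**3 + 15)/3.


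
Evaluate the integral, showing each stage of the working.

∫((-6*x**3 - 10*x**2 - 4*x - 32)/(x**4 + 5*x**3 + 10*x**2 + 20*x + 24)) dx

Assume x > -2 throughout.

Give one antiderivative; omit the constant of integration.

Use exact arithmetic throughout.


Step 1. Decompose ∫((-6*x**3 - 10*x**2 - 4*x - 32)/(x**4 + 5*x**3 + 10*x**2 + 20*x + 24)) dx by partial fractions, (-6*x**3 - 10*x**2 - 4*x - 32)/(x**4 + 5*x**3 + 10*x**2 + 20*x + 24) = 4/(x**2 + 4) - 4/(x + 3) - 2/(x + 2): now ∫(-2/(x + 2)) dx + ∫(-4/(x + 3)) dx + ∫(4/(x**2 + 4)) dx.
Step 2. Evaluate the standard form [assuming x > -2]: now -2*log(x + 2) + ∫(-4/(x + 3)) dx + ∫(4/(x**2 + 4)) dx.
Step 3. Evaluate the standard form [assuming x > -3]: now -2*log(x + 2) - 4*log(x + 3) + ∫(4/(x**2 + 4)) dx.
Step 4. Evaluate the standard form: now -2*log(x + 2) - 4*log(x + 3) + 2*atan(x/2).
Answer: -2*log(x + 2) - 4*log(x + 3) + 2*atan(x/2).


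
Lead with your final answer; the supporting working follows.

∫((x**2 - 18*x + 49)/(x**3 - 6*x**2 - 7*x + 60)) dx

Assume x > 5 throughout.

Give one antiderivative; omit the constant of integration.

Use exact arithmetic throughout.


The answer is -2*log(x - 5) + log(x - 4) + 2*log(x + 3).
Step 1. Decompose ∫((x**2 - 18*x + 49)/(x**3 - 6*x**2 - 7*x + 60)) dx by partial fractions, (x**2 - 18*x + 49)/(x**3 - 6*x**2 - 7*x + 60) = 2/(x + 3) + 1/(x - 4) - 2/(x - 5): now ∫(-2/(x - 5)) dx + ∫(1/(x - 4)) dx + ∫(2/(x + 3)) dx.
Step 2. Evaluate the standard form [assuming x > -3]: now 2*log(x + 3) + ∫(-2/(x - 5)) dx + ∫(1/(x - 4)) dx.
Step 3. Evaluate the standard form [assuming x > 4]: now log(x - 4) + 2*log(x + 3) + ∫(-2/(x - 5)) dx.
Step 4. Evaluate the standard form [assuming x > 5]: now -2*log(x - 5) + log(x - 4) + 2*log(x + 3).
Answer: -2*log(x - 5) + log(x - 4) + 2*log(x + 3).


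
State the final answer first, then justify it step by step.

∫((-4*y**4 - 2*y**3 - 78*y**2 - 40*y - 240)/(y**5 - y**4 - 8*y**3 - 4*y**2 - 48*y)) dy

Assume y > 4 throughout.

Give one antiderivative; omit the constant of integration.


The answer is 5*log(y) - 5*log(y - 4) - 4*log(y + 3) + atan(y/2).
Step 1. Decompose ∫((-4*y**4 - 2*y**3 - 78*y**2 - 40*y - 240)/(y**5 - y**4 - 8*y**3 - 4*y**2 - 48*y)) dy by partial fractions, (-4*y**4 - 2*y**3 - 78*y**2 - 40*y - 240)/(y**5 - y**4 - 8*y**3 - 4*y**2 - 48*y) = 2/(y**2 + 4) - 4/(y + 3) - 5/(y - 4) + 5/y: now ∫(5/y) dy + ∫(-5/(y - 4)) dy + ∫(-4/(y + 3)) dy + ∫(2/(y**2 + 4)) dy.
Step 2. Evaluate the standard form [assuming y > 4]: now -5*log(y - 4) + ∫(5/y) dy + ∫(-4/(y + 3)) dy + ∫(2/(y**2 + 4)) dy.
Step 3. Evaluate the standard form [assuming y > -3]: now -5*log(y - 4) - 4*log(y + 3) + ∫(5/y) dy + ∫(2/(y**2 + 4)) dy.
Step 4. Evaluate the standard form [assuming y > 0]: now 5*log(y) - 5*log(y - 4) - 4*log(y + 3) + ∫(2/(y**2 + 4)) dy.
Step 5. Evaluate the standard form: now 5*log(y) - 5*log(y - 4) - 4*log(y + 3) + atan(y/2).
Answer: 5*log(y) - 5*log(y - 4) - 4*log(y + 3) + atan(y/2).


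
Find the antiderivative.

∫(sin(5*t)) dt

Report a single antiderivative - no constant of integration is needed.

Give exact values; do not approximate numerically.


Answer: -cos(5*t)/5.
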